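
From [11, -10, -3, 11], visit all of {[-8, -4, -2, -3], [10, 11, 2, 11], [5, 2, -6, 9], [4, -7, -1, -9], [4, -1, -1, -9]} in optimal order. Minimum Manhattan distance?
106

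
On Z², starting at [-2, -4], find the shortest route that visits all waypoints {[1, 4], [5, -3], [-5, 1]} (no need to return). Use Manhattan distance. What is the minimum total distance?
28
(one optimal route: (-2, -4) → (5, -3) → (1, 4) → (-5, 1))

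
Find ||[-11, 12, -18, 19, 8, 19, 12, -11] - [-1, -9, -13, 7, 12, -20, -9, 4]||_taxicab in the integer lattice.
127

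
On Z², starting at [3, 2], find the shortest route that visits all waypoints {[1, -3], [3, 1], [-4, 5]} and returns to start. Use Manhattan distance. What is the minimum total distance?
30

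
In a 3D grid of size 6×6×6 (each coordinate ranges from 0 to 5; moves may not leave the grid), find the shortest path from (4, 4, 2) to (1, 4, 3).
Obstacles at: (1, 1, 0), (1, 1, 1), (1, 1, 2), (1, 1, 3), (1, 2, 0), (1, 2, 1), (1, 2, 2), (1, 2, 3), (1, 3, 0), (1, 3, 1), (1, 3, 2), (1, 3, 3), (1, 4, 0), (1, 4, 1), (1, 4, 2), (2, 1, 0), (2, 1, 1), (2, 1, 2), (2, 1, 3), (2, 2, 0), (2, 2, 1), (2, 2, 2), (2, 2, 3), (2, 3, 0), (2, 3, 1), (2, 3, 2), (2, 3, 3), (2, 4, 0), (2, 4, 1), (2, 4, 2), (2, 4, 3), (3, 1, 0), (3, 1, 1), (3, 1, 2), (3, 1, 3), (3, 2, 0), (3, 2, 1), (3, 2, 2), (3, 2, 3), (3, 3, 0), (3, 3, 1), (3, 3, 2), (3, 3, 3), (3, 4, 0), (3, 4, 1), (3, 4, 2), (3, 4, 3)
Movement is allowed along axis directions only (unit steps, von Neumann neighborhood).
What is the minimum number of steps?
6
(one shortest path: (4, 4, 2) → (4, 5, 2) → (3, 5, 2) → (2, 5, 2) → (1, 5, 2) → (1, 5, 3) → (1, 4, 3))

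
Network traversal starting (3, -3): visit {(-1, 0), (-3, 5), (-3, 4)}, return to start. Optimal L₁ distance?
28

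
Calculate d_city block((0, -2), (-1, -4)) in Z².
3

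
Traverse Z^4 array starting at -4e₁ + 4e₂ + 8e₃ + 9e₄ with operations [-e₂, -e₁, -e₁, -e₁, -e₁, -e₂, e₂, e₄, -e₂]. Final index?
(-8, 2, 8, 10)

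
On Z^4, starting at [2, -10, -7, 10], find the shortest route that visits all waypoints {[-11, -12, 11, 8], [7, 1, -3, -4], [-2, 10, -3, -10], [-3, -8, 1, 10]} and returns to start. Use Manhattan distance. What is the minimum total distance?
160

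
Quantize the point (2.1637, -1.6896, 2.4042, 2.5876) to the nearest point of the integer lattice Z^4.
(2, -2, 2, 3)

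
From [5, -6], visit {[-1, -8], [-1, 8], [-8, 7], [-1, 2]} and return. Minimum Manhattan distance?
58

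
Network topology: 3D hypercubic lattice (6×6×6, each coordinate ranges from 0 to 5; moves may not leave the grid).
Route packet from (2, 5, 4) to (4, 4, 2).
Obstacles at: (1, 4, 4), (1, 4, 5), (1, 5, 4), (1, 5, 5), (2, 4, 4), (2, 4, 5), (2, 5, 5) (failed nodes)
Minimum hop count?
5
(one shortest path: (2, 5, 4) → (3, 5, 4) → (4, 5, 4) → (4, 4, 4) → (4, 4, 3) → (4, 4, 2))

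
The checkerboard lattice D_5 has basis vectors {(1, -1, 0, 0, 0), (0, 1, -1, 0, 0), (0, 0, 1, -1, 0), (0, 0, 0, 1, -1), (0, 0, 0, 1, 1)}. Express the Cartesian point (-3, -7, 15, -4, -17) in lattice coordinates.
-3b₁ - 10b₂ + 5b₃ + 9b₄ - 8b₅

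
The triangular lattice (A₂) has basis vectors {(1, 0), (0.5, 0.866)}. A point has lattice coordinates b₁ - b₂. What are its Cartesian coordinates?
(0.5, -0.866)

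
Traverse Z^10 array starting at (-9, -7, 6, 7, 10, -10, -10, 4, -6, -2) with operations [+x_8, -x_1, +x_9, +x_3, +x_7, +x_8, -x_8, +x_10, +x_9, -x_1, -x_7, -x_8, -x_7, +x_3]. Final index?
(-11, -7, 8, 7, 10, -10, -11, 4, -4, -1)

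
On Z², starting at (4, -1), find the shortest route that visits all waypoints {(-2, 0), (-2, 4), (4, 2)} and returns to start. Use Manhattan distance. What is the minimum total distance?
22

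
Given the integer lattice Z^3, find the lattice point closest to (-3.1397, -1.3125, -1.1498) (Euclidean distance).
(-3, -1, -1)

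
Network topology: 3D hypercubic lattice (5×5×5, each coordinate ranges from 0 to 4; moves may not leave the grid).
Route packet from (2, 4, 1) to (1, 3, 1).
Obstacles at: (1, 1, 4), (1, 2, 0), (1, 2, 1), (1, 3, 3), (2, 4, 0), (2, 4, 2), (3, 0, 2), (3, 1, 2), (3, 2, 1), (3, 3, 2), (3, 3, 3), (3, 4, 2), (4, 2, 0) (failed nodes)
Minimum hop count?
2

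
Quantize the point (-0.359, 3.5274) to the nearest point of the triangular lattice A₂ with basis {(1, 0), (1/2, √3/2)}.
(0, 3.464)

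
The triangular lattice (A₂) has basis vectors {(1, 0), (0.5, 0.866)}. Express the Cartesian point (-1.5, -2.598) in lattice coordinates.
-3b₂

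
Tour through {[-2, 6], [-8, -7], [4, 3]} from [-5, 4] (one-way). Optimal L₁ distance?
36
(one optimal route: (-5, 4) → (-2, 6) → (4, 3) → (-8, -7))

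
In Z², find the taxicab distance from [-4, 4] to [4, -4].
16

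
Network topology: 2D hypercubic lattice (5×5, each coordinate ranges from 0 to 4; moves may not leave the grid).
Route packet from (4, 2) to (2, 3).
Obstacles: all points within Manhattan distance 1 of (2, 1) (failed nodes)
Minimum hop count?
3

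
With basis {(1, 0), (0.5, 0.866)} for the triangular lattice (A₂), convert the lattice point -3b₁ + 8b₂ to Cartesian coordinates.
(1, 6.928)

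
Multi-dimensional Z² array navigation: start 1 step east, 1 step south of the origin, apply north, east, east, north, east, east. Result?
(5, 1)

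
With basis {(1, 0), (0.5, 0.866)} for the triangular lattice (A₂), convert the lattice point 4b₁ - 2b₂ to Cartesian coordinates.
(3, -1.732)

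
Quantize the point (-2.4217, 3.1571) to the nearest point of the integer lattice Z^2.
(-2, 3)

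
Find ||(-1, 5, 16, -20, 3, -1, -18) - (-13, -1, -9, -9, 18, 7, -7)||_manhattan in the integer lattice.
88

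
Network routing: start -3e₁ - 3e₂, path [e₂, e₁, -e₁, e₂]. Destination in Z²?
(-3, -1)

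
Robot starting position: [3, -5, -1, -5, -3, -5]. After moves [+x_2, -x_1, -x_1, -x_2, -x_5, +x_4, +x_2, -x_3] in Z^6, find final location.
(1, -4, -2, -4, -4, -5)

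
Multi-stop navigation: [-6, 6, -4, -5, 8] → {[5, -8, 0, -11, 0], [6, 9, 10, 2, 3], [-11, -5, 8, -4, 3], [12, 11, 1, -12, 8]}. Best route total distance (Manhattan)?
143
(one optimal route: (-6, 6, -4, -5, 8) → (-11, -5, 8, -4, 3) → (5, -8, 0, -11, 0) → (12, 11, 1, -12, 8) → (6, 9, 10, 2, 3))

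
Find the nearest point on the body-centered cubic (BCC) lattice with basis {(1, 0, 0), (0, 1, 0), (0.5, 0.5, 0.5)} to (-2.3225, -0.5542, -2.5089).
(-2.5, -0.5, -2.5)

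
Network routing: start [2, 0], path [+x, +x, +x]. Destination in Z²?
(5, 0)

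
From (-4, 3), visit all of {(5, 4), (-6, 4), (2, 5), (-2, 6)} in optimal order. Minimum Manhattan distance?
18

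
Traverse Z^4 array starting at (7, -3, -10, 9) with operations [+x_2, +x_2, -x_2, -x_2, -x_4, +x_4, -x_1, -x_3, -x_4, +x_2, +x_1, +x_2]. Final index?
(7, -1, -11, 8)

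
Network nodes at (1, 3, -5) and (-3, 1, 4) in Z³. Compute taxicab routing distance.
15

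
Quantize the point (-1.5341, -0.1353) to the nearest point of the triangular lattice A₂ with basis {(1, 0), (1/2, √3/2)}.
(-2, 0)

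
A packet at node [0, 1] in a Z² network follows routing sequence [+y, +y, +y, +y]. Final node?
(0, 5)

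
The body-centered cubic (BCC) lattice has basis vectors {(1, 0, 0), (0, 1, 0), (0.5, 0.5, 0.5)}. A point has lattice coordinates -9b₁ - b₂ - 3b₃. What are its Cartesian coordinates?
(-10.5, -2.5, -1.5)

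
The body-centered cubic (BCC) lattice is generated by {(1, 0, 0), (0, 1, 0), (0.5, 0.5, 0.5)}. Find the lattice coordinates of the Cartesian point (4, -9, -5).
9b₁ - 4b₂ - 10b₃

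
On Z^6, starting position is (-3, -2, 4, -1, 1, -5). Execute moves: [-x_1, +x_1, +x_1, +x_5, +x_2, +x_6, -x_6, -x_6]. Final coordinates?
(-2, -1, 4, -1, 2, -6)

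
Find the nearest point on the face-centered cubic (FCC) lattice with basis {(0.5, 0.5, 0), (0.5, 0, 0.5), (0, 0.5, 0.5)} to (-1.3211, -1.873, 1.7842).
(-1.5, -2, 1.5)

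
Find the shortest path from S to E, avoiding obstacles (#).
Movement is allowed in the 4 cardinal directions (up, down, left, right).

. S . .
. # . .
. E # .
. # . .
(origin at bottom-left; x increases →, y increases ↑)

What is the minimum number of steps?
4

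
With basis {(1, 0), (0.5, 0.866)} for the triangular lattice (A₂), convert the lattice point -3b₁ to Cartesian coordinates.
(-3, 0)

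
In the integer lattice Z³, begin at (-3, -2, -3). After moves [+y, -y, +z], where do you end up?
(-3, -2, -2)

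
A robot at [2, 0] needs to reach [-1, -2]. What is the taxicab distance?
5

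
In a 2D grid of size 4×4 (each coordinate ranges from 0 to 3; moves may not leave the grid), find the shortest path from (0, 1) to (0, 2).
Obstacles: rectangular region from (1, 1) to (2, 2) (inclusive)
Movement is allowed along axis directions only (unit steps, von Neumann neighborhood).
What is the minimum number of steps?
1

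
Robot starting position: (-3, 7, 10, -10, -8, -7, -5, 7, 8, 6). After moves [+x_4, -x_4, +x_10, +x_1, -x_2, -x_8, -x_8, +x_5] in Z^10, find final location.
(-2, 6, 10, -10, -7, -7, -5, 5, 8, 7)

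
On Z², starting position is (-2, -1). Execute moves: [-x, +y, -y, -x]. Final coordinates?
(-4, -1)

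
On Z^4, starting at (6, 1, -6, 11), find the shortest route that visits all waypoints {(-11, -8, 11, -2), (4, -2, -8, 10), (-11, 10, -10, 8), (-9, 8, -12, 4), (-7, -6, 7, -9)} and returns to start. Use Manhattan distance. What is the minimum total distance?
164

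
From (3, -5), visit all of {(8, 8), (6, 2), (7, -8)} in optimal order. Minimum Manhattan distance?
26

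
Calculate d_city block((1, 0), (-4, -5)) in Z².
10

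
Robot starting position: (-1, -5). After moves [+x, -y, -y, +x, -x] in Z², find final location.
(0, -7)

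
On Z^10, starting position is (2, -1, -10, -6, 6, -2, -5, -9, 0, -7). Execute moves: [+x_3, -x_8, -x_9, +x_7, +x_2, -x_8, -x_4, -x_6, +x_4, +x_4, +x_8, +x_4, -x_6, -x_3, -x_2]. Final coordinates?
(2, -1, -10, -4, 6, -4, -4, -10, -1, -7)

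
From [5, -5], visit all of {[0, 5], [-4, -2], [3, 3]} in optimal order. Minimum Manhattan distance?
26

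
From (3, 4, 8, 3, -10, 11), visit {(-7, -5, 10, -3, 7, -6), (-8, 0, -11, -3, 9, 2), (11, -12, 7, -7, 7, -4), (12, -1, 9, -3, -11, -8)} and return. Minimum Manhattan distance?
220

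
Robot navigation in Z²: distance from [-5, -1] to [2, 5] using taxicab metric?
13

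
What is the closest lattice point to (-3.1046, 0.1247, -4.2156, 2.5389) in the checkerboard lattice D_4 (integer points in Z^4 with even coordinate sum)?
(-3, 0, -4, 3)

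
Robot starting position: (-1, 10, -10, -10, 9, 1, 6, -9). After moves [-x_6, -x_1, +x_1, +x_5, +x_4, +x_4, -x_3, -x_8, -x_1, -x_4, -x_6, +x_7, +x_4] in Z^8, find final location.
(-2, 10, -11, -8, 10, -1, 7, -10)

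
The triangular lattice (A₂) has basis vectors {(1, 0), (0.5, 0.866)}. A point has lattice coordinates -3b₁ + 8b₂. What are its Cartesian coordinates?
(1, 6.928)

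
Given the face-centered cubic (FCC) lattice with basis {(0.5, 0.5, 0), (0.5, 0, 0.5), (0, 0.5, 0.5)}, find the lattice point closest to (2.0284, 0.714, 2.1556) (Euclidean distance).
(2, 1, 2)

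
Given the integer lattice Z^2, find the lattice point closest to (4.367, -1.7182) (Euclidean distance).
(4, -2)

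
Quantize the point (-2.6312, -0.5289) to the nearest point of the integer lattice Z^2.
(-3, -1)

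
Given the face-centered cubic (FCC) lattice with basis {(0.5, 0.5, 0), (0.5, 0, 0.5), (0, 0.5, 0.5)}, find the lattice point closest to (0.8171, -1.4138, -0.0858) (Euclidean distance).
(0.5, -1.5, 0)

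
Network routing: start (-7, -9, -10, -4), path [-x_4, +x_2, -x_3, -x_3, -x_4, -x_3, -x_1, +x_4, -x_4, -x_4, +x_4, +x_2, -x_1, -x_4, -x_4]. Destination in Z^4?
(-9, -7, -13, -8)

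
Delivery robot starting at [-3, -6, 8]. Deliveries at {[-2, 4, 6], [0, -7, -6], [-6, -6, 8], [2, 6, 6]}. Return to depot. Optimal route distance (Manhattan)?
70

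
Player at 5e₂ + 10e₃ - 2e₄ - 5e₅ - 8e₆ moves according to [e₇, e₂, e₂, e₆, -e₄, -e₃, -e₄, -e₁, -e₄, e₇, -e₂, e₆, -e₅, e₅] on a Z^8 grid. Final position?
(-1, 6, 9, -5, -5, -6, 2, 0)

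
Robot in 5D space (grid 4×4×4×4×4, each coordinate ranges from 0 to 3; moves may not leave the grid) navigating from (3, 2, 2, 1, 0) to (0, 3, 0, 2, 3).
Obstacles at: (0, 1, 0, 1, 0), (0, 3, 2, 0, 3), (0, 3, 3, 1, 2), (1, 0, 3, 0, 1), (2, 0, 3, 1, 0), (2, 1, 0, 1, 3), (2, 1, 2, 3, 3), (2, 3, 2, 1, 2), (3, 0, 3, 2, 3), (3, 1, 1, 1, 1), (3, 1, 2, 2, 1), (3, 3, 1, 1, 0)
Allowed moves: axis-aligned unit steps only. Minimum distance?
10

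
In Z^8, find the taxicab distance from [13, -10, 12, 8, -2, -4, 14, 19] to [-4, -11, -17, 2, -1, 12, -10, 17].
96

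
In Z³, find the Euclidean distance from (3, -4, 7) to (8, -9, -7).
15.6844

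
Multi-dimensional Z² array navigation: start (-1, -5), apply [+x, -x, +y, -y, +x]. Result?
(0, -5)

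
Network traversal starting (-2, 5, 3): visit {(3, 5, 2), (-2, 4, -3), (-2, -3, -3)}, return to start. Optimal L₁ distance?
38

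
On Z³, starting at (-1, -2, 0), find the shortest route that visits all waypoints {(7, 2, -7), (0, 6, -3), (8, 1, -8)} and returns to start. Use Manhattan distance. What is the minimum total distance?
50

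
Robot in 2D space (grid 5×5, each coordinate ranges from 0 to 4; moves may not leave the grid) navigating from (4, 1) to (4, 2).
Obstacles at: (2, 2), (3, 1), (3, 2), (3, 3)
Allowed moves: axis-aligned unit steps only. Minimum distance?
1
(one shortest path: (4, 1) → (4, 2))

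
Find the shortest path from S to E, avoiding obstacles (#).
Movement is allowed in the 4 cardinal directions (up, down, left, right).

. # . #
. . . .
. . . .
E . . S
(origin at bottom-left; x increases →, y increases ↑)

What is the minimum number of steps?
3
(one shortest path: (3, 0) → (2, 0) → (1, 0) → (0, 0))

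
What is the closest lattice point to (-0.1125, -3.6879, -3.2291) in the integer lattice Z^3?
(0, -4, -3)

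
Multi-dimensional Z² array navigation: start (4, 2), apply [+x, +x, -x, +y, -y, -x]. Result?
(4, 2)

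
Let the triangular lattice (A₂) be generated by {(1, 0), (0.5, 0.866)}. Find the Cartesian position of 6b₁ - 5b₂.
(3.5, -4.33)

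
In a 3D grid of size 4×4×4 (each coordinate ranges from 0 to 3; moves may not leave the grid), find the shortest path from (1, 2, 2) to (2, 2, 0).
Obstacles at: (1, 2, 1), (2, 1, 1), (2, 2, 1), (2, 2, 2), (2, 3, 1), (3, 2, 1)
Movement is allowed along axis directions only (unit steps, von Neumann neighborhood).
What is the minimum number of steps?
5
(one shortest path: (1, 2, 2) → (0, 2, 2) → (0, 2, 1) → (0, 2, 0) → (1, 2, 0) → (2, 2, 0))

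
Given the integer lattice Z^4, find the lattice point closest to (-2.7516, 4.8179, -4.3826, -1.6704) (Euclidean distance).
(-3, 5, -4, -2)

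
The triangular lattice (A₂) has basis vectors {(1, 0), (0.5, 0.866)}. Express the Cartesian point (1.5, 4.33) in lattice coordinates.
-b₁ + 5b₂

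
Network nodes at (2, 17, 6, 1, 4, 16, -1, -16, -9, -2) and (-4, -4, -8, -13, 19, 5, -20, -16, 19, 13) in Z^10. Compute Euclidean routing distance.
50.8429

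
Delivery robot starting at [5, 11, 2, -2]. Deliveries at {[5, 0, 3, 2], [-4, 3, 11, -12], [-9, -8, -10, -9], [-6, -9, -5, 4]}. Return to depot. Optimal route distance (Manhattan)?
144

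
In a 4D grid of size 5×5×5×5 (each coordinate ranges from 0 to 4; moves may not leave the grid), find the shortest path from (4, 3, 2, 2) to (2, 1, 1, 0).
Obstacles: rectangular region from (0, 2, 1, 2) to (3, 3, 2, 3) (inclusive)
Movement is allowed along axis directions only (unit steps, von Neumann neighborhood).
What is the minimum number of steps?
7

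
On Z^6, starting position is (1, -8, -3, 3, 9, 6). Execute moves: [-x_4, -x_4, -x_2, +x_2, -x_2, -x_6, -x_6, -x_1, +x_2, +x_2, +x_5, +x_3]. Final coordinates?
(0, -7, -2, 1, 10, 4)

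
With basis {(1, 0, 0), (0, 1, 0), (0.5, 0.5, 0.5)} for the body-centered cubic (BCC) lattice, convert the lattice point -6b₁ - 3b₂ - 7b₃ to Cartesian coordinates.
(-9.5, -6.5, -3.5)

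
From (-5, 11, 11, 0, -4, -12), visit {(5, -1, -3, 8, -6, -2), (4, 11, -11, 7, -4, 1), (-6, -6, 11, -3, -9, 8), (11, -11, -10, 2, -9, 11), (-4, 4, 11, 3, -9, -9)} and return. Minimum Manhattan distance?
228
(one optimal route: (-5, 11, 11, 0, -4, -12) → (4, 11, -11, 7, -4, 1) → (5, -1, -3, 8, -6, -2) → (11, -11, -10, 2, -9, 11) → (-6, -6, 11, -3, -9, 8) → (-4, 4, 11, 3, -9, -9) → (-5, 11, 11, 0, -4, -12))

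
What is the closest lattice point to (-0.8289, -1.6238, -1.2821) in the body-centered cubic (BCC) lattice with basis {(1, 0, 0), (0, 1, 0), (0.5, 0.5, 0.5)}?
(-0.5, -1.5, -1.5)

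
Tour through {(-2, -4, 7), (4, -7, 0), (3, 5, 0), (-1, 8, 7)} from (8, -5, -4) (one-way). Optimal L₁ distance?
50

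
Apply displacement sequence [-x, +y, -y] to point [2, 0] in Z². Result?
(1, 0)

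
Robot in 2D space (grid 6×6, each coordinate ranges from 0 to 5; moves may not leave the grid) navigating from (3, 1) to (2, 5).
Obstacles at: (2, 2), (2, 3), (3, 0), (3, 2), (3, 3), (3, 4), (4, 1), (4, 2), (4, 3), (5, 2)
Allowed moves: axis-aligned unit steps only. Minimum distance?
7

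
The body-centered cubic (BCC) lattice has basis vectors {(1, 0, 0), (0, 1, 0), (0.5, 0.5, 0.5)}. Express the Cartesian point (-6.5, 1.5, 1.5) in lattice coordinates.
-8b₁ + 3b₃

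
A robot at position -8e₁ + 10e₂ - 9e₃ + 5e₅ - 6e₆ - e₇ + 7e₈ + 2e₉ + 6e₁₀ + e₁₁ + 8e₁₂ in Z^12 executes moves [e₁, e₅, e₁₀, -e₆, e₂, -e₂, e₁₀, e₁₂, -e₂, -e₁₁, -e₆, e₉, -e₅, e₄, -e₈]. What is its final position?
(-7, 9, -9, 1, 5, -8, -1, 6, 3, 8, 0, 9)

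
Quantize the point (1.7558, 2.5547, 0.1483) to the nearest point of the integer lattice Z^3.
(2, 3, 0)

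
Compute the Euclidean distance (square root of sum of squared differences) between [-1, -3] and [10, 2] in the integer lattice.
12.083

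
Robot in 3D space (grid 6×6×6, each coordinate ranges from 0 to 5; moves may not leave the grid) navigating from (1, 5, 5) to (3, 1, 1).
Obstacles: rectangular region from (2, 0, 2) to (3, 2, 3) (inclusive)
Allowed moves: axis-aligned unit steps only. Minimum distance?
10
(one shortest path: (1, 5, 5) → (2, 5, 5) → (3, 5, 5) → (3, 4, 5) → (3, 3, 5) → (3, 3, 4) → (3, 3, 3) → (3, 3, 2) → (3, 3, 1) → (3, 2, 1) → (3, 1, 1))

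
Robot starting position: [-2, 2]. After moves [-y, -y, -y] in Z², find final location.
(-2, -1)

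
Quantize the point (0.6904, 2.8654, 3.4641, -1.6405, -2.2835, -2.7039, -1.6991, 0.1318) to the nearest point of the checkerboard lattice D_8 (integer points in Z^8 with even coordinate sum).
(1, 3, 3, -2, -2, -3, -2, 0)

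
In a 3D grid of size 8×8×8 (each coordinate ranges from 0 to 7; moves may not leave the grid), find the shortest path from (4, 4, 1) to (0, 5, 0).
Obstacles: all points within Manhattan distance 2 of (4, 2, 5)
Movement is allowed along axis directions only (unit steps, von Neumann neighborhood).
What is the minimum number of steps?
6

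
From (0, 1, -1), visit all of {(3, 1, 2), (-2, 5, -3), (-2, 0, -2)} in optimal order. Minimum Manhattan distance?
22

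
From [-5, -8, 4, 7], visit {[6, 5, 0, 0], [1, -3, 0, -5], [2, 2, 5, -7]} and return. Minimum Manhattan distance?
94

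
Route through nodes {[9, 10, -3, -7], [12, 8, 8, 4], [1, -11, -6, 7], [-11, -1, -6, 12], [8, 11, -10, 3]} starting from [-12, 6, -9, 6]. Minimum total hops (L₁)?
127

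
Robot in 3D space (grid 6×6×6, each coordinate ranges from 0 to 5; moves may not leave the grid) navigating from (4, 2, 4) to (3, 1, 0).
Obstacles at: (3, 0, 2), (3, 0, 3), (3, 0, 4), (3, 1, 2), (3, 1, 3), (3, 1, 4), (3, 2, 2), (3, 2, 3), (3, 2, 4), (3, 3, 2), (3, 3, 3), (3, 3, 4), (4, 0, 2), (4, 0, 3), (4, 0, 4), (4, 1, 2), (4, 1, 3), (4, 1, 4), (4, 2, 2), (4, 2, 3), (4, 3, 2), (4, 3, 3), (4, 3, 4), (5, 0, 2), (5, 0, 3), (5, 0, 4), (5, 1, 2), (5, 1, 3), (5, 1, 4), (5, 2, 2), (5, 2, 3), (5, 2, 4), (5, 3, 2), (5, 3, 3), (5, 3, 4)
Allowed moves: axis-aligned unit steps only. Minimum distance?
10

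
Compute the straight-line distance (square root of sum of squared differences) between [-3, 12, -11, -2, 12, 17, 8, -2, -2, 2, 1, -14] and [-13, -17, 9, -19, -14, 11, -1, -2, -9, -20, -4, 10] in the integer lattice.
59.6406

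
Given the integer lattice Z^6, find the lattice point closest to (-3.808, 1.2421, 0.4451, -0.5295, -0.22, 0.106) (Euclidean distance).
(-4, 1, 0, -1, 0, 0)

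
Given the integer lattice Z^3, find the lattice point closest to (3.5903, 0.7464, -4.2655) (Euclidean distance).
(4, 1, -4)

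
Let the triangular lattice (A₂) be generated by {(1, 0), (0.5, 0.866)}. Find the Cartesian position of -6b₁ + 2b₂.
(-5, 1.732)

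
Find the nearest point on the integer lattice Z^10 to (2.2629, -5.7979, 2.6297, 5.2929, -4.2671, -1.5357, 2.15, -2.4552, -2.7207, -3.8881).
(2, -6, 3, 5, -4, -2, 2, -2, -3, -4)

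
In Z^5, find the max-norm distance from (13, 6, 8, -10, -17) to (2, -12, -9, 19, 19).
36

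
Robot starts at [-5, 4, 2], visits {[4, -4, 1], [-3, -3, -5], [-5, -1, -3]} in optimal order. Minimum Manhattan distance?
30
(one optimal route: (-5, 4, 2) → (-5, -1, -3) → (-3, -3, -5) → (4, -4, 1))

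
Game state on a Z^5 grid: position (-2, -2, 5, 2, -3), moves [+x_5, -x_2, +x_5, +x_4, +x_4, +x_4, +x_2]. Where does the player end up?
(-2, -2, 5, 5, -1)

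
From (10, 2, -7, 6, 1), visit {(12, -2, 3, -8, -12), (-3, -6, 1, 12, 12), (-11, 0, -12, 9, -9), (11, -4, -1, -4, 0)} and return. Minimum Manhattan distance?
204
(one optimal route: (10, 2, -7, 6, 1) → (12, -2, 3, -8, -12) → (11, -4, -1, -4, 0) → (-3, -6, 1, 12, 12) → (-11, 0, -12, 9, -9) → (10, 2, -7, 6, 1))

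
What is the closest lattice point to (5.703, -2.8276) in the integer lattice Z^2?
(6, -3)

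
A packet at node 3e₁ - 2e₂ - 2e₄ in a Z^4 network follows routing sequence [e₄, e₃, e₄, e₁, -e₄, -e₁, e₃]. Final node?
(3, -2, 2, -1)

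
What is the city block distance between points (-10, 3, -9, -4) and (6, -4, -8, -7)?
27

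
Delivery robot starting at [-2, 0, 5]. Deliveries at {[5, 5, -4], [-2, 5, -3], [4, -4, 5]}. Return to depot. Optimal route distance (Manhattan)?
50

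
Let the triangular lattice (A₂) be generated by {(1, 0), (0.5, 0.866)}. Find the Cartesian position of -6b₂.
(-3, -5.196)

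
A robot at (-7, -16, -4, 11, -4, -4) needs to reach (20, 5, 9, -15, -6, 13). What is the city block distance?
106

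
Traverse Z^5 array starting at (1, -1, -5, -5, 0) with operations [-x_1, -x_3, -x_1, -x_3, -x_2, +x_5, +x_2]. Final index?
(-1, -1, -7, -5, 1)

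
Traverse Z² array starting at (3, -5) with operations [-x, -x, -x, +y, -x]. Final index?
(-1, -4)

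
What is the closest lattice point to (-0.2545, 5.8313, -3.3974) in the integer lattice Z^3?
(0, 6, -3)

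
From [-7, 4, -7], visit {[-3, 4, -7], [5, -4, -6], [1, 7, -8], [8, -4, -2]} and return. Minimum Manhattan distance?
64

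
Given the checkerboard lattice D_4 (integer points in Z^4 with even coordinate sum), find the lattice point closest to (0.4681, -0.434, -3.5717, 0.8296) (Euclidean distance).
(1, 0, -4, 1)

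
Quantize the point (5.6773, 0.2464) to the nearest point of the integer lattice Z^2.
(6, 0)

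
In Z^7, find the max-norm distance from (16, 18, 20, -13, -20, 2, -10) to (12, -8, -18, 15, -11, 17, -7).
38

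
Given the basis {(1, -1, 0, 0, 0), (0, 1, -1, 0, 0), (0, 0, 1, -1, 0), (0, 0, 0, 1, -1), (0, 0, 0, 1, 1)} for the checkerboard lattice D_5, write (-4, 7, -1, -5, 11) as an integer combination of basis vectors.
-4b₁ + 3b₂ + 2b₃ - 7b₄ + 4b₅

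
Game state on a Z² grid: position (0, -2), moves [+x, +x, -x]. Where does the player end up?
(1, -2)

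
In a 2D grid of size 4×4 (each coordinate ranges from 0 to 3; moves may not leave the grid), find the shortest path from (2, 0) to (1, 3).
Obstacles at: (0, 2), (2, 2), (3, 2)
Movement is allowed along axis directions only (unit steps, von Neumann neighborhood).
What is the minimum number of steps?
4
(one shortest path: (2, 0) → (1, 0) → (1, 1) → (1, 2) → (1, 3))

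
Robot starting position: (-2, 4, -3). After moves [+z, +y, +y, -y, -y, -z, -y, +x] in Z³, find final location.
(-1, 3, -3)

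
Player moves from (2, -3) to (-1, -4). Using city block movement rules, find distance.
4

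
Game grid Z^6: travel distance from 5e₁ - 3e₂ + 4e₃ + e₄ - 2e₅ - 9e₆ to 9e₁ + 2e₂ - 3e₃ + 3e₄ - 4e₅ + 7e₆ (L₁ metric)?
36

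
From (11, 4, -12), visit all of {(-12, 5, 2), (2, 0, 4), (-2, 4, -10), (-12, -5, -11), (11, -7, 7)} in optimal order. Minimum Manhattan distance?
98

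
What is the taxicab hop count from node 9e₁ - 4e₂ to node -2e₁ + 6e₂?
21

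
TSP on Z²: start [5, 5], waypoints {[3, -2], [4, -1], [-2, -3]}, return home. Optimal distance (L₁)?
30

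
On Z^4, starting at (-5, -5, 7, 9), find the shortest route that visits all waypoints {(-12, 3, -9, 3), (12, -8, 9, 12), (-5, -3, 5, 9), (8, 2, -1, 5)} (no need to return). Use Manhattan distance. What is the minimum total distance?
95
(one optimal route: (-5, -5, 7, 9) → (-5, -3, 5, 9) → (12, -8, 9, 12) → (8, 2, -1, 5) → (-12, 3, -9, 3))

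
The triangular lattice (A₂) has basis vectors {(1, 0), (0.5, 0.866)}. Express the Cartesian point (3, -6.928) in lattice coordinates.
7b₁ - 8b₂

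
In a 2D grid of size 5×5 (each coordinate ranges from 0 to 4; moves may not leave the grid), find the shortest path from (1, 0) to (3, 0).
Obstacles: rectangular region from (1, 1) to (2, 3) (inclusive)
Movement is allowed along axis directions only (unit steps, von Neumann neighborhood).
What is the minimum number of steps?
2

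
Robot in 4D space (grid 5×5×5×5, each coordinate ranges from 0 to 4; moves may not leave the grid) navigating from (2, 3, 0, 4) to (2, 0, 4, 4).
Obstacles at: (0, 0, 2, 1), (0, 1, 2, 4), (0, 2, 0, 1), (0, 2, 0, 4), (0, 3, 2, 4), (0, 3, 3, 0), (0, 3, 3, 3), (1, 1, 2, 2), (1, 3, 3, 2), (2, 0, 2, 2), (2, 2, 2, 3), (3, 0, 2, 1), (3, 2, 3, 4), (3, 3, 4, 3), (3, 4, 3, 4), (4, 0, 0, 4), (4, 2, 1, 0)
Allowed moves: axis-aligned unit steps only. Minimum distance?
7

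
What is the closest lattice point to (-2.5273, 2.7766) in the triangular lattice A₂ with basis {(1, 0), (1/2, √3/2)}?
(-2.5, 2.598)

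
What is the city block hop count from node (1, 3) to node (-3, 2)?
5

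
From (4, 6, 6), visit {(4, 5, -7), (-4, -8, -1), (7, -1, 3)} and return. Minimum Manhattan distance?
76
(one optimal route: (4, 6, 6) → (4, 5, -7) → (-4, -8, -1) → (7, -1, 3) → (4, 6, 6))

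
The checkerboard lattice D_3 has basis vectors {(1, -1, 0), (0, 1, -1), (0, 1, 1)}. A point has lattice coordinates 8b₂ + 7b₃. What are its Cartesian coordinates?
(0, 15, -1)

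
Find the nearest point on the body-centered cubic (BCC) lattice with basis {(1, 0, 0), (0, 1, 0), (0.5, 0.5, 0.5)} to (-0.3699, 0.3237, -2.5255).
(-0.5, 0.5, -2.5)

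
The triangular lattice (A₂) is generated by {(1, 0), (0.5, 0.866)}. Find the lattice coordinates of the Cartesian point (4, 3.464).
2b₁ + 4b₂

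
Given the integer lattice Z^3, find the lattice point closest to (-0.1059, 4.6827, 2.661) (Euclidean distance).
(0, 5, 3)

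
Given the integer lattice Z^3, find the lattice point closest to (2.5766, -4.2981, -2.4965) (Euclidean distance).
(3, -4, -2)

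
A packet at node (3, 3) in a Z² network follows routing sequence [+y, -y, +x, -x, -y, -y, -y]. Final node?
(3, 0)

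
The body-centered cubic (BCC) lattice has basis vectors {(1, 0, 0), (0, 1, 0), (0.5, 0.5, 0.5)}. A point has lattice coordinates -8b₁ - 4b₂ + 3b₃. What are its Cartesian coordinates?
(-6.5, -2.5, 1.5)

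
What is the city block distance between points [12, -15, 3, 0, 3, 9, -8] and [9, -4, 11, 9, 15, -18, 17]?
95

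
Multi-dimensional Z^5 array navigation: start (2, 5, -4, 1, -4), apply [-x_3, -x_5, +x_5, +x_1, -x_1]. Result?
(2, 5, -5, 1, -4)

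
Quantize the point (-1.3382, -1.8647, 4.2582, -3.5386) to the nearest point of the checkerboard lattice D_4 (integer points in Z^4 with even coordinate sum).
(-1, -2, 4, -3)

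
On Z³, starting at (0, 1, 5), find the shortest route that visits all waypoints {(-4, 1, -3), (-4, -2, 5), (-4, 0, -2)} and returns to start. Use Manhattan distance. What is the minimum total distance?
30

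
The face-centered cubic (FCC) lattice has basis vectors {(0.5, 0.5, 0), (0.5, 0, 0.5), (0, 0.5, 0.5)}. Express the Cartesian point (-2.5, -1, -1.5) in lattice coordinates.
-2b₁ - 3b₂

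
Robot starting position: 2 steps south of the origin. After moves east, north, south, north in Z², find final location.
(1, -1)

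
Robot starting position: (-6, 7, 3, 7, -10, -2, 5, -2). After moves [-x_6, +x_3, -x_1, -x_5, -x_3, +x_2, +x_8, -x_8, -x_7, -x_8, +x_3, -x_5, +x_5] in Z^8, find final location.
(-7, 8, 4, 7, -11, -3, 4, -3)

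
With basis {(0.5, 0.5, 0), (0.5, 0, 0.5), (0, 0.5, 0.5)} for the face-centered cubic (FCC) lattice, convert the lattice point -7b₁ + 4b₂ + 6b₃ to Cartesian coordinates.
(-1.5, -0.5, 5)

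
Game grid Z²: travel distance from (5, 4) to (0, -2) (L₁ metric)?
11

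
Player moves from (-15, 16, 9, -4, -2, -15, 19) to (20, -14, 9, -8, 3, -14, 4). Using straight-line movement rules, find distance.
48.9081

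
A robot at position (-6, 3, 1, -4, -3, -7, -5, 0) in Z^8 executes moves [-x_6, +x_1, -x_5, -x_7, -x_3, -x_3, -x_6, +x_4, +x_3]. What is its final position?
(-5, 3, 0, -3, -4, -9, -6, 0)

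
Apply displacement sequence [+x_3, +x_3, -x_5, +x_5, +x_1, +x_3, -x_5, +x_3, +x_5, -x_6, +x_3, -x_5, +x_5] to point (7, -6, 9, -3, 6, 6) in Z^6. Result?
(8, -6, 14, -3, 6, 5)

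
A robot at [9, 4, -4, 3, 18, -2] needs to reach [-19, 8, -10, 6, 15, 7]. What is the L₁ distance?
53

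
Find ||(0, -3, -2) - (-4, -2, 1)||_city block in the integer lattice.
8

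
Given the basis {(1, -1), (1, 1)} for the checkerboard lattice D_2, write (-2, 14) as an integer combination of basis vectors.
-8b₁ + 6b₂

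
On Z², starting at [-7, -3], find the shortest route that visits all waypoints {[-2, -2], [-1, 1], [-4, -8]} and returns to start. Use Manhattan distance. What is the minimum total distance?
30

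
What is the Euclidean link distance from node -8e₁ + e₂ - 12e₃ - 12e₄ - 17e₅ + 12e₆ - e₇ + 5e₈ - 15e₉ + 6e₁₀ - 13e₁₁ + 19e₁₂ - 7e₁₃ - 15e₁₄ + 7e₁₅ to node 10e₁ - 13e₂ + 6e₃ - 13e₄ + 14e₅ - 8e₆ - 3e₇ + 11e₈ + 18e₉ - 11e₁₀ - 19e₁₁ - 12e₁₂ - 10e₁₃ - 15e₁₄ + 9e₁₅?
68.0735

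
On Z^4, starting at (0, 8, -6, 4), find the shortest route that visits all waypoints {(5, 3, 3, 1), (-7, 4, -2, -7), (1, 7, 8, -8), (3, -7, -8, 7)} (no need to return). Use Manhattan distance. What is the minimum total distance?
96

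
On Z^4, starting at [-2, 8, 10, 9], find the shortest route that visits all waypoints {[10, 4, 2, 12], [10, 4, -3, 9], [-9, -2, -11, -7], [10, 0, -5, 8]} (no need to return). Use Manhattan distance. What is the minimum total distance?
84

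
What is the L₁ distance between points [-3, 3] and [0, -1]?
7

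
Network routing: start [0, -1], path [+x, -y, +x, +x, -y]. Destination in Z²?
(3, -3)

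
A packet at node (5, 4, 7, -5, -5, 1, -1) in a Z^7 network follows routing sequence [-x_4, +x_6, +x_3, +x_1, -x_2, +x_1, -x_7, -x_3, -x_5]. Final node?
(7, 3, 7, -6, -6, 2, -2)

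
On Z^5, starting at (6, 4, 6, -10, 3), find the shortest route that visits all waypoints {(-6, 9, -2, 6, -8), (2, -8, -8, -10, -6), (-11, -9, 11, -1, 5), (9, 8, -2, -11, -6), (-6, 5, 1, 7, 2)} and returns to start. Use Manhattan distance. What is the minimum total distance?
208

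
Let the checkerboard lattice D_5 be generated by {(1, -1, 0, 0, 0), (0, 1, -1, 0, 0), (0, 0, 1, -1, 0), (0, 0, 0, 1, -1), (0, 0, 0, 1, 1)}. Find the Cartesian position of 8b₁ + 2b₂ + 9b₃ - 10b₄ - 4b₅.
(8, -6, 7, -23, 6)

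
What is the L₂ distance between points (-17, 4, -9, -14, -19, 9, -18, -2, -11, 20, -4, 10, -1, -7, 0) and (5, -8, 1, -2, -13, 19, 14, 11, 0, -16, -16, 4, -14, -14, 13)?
64.6916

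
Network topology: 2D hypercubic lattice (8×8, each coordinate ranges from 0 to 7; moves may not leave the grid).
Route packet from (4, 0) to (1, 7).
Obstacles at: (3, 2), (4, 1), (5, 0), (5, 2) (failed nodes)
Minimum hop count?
10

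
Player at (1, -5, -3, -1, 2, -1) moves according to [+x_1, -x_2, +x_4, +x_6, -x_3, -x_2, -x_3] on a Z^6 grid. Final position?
(2, -7, -5, 0, 2, 0)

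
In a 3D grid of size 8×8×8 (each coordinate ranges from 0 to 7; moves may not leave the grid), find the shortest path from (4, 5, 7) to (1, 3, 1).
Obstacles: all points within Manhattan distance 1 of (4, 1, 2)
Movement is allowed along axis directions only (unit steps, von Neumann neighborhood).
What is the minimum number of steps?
11
(one shortest path: (4, 5, 7) → (3, 5, 7) → (2, 5, 7) → (1, 5, 7) → (1, 4, 7) → (1, 3, 7) → (1, 3, 6) → (1, 3, 5) → (1, 3, 4) → (1, 3, 3) → (1, 3, 2) → (1, 3, 1))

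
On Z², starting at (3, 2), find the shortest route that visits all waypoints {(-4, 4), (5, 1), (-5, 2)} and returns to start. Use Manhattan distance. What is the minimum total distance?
26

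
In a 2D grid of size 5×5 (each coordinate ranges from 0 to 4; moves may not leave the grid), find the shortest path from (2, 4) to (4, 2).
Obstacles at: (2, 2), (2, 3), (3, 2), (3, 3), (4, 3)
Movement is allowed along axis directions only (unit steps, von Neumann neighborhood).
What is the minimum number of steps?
8
(one shortest path: (2, 4) → (1, 4) → (1, 3) → (1, 2) → (1, 1) → (2, 1) → (3, 1) → (4, 1) → (4, 2))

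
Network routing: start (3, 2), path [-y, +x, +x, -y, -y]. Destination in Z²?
(5, -1)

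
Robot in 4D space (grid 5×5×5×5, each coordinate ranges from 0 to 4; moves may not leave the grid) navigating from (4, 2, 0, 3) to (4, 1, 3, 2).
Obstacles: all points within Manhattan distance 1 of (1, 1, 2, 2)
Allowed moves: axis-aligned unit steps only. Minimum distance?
5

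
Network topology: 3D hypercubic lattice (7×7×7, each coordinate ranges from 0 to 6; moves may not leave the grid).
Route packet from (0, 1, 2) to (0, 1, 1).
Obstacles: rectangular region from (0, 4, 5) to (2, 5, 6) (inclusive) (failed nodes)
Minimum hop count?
1
(one shortest path: (0, 1, 2) → (0, 1, 1))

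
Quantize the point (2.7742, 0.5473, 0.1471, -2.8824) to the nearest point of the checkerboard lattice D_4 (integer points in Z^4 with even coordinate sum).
(3, 0, 0, -3)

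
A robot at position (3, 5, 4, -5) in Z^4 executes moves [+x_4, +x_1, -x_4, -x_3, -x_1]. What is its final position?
(3, 5, 3, -5)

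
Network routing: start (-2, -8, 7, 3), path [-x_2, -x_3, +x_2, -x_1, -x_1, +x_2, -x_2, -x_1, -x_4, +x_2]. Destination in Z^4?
(-5, -7, 6, 2)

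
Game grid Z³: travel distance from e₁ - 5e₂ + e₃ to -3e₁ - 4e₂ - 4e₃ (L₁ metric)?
10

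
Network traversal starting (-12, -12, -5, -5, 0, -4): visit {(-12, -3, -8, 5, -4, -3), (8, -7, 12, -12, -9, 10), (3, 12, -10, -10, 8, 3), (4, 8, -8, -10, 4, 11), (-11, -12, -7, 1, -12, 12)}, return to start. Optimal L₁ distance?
264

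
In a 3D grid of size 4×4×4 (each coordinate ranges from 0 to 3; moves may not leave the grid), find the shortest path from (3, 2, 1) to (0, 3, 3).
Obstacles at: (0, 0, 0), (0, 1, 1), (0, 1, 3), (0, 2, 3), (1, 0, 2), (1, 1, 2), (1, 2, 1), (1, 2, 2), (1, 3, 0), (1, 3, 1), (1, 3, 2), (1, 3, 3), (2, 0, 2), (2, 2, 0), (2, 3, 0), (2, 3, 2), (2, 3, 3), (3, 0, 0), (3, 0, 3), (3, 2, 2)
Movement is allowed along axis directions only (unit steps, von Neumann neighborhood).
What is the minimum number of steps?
10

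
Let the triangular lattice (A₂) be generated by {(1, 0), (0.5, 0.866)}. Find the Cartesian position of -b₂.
(-0.5, -0.866)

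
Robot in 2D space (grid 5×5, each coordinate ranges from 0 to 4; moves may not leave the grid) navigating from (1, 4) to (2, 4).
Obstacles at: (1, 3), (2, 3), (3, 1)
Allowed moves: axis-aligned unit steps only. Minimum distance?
1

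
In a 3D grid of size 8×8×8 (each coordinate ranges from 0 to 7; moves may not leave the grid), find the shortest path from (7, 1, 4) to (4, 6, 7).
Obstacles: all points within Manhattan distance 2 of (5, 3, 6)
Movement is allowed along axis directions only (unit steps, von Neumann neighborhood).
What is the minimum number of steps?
11
(one shortest path: (7, 1, 4) → (6, 1, 4) → (5, 1, 4) → (4, 1, 4) → (4, 2, 4) → (4, 3, 4) → (4, 4, 4) → (4, 5, 4) → (4, 6, 4) → (4, 6, 5) → (4, 6, 6) → (4, 6, 7))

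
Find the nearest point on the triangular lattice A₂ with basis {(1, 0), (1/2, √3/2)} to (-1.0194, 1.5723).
(-1, 1.732)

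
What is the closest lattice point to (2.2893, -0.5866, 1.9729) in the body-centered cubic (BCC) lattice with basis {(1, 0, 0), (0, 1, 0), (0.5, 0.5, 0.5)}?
(2, -1, 2)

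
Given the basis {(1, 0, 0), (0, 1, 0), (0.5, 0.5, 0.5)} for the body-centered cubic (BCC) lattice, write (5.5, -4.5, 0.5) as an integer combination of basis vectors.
5b₁ - 5b₂ + b₃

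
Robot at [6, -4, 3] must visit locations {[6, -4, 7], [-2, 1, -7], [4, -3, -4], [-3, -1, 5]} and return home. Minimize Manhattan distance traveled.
56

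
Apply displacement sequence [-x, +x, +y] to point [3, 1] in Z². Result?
(3, 2)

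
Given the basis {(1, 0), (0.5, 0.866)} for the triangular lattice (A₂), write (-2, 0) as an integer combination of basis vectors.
-2b₁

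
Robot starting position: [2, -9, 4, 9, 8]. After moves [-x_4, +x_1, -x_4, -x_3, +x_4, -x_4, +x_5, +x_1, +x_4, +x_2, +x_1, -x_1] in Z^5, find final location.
(4, -8, 3, 8, 9)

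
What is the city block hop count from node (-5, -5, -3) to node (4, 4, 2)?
23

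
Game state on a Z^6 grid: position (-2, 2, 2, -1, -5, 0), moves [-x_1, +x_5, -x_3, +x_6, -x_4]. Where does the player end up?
(-3, 2, 1, -2, -4, 1)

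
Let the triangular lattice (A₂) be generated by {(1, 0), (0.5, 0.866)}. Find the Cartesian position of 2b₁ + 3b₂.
(3.5, 2.598)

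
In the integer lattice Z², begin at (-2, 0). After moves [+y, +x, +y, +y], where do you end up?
(-1, 3)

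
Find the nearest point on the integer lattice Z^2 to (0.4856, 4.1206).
(0, 4)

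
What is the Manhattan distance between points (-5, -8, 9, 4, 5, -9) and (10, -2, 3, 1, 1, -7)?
36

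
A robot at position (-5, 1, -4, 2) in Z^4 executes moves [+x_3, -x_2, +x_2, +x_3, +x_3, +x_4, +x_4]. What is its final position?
(-5, 1, -1, 4)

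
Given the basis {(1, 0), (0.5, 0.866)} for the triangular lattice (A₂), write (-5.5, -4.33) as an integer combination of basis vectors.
-3b₁ - 5b₂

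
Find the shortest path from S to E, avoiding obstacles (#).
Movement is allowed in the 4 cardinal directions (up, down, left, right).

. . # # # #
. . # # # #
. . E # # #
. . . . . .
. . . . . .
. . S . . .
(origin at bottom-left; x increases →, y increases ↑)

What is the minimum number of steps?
3
(one shortest path: (2, 0) → (2, 1) → (2, 2) → (2, 3))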